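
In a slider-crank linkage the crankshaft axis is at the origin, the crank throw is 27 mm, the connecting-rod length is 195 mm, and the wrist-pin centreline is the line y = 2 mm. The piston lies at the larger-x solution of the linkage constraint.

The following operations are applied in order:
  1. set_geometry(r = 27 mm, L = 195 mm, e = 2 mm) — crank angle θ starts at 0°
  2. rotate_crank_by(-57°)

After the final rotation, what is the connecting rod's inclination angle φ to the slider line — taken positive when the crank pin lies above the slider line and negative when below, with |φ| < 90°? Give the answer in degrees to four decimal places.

set_geometry: r = 27 mm, L = 195 mm, e = 2 mm; θ ← 0°
rotate_crank_by(-57°): θ ← 0° -57° = -57°
crank pin P = (r cos θ, r sin θ) = (14.705254, -22.644105)
h = r sin θ − e = -22.644105 − 2 = -24.644105
sin φ = h / L = -24.644105 / 195 = -0.12638003
φ = arcsin(-0.12638003) = -7.260458°

-7.2605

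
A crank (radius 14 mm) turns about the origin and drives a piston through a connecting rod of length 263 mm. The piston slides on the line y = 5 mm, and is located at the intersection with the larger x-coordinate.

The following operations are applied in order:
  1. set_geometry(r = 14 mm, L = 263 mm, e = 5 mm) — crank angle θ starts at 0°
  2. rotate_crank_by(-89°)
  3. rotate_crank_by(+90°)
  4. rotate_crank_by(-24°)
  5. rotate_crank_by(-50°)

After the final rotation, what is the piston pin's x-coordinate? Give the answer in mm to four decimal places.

set_geometry: r = 14 mm, L = 263 mm, e = 5 mm; θ ← 0°
rotate_crank_by(-89°): θ ← 0° -89° = -89°
rotate_crank_by(+90°): θ ← -89° +90° = 1°
rotate_crank_by(-24°): θ ← 1° -24° = -23°
rotate_crank_by(-50°): θ ← -23° -50° = -73°
crank pin P = (r cos θ, r sin θ) = (4.093204, -13.388267)
h = r sin θ − e = -13.388267 − 5 = -18.388267
x = r cos θ + √(L² − h²) = 4.093204 + √(69169.0 − 338.1283) = 4.093204 + 262.356383 = 266.449587

266.4496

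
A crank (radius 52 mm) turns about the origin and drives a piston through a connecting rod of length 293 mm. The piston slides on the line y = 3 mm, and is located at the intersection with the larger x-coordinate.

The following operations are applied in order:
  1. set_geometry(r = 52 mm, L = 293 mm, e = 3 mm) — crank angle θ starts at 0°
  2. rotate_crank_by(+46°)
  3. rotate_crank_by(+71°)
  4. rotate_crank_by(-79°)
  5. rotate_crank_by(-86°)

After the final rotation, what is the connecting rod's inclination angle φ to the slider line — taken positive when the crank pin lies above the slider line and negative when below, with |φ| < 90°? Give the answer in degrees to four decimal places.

-8.1710

set_geometry: r = 52 mm, L = 293 mm, e = 3 mm; θ ← 0°
rotate_crank_by(+46°): θ ← 0° +46° = 46°
rotate_crank_by(+71°): θ ← 46° +71° = 117°
rotate_crank_by(-79°): θ ← 117° -79° = 38°
rotate_crank_by(-86°): θ ← 38° -86° = -48°
crank pin P = (r cos θ, r sin θ) = (34.794792, -38.643531)
h = r sin θ − e = -38.643531 − 3 = -41.643531
sin φ = h / L = -41.643531 / 293 = -0.14212809
φ = arcsin(-0.14212809) = -8.171009°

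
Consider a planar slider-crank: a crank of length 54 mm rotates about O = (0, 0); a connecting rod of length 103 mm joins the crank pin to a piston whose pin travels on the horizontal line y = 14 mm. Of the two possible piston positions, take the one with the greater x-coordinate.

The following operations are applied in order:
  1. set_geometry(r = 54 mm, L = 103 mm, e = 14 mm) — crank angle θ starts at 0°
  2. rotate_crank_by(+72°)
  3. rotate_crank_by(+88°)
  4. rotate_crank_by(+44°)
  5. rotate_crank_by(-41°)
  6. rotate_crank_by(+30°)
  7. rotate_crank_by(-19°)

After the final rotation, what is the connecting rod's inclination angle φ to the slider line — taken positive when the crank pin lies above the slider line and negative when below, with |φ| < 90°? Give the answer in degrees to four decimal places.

-4.6530

set_geometry: r = 54 mm, L = 103 mm, e = 14 mm; θ ← 0°
rotate_crank_by(+72°): θ ← 0° +72° = 72°
rotate_crank_by(+88°): θ ← 72° +88° = 160°
rotate_crank_by(+44°): θ ← 160° +44° = 204°
rotate_crank_by(-41°): θ ← 204° -41° = 163°
rotate_crank_by(+30°): θ ← 163° +30° = 193°
rotate_crank_by(-19°): θ ← 193° -19° = 174°
crank pin P = (r cos θ, r sin θ) = (-53.704182, 5.644537)
h = r sin θ − e = 5.644537 − 14 = -8.355463
sin φ = h / L = -8.355463 / 103 = -0.08112100
φ = arcsin(-0.08112100) = -4.653004°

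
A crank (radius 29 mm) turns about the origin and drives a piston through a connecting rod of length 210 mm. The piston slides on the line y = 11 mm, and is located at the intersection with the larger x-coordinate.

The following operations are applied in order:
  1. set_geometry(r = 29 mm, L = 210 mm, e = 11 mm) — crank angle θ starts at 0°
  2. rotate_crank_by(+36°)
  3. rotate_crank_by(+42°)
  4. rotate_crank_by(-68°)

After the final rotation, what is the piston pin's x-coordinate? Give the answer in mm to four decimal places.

238.4747

set_geometry: r = 29 mm, L = 210 mm, e = 11 mm; θ ← 0°
rotate_crank_by(+36°): θ ← 0° +36° = 36°
rotate_crank_by(+42°): θ ← 36° +42° = 78°
rotate_crank_by(-68°): θ ← 78° -68° = 10°
crank pin P = (r cos θ, r sin θ) = (28.559425, 5.035797)
h = r sin θ − e = 5.035797 − 11 = -5.964203
x = r cos θ + √(L² − h²) = 28.559425 + √(44100.0 − 35.5717) = 28.559425 + 209.915288 = 238.474713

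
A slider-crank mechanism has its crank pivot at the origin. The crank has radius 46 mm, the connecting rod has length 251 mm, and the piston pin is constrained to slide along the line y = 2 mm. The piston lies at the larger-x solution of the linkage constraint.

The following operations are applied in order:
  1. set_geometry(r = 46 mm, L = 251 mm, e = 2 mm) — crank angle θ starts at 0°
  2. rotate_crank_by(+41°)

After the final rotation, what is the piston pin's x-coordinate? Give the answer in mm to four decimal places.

set_geometry: r = 46 mm, L = 251 mm, e = 2 mm; θ ← 0°
rotate_crank_by(+41°): θ ← 0° +41° = 41°
crank pin P = (r cos θ, r sin θ) = (34.716641, 30.178715)
h = r sin θ − e = 30.178715 − 2 = 28.178715
x = r cos θ + √(L² − h²) = 34.716641 + √(63001.0 − 794.0400) = 34.716641 + 249.413231 = 284.129872

284.1299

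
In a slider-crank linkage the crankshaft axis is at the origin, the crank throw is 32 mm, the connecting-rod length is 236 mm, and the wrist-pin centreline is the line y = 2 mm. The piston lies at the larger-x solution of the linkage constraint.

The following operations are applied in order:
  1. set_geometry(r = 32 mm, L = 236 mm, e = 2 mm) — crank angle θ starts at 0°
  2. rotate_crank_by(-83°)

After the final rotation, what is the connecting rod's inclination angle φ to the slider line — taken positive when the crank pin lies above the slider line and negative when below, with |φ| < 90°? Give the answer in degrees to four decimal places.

-8.2248

set_geometry: r = 32 mm, L = 236 mm, e = 2 mm; θ ← 0°
rotate_crank_by(-83°): θ ← 0° -83° = -83°
crank pin P = (r cos θ, r sin θ) = (3.899819, -31.761477)
h = r sin θ − e = -31.761477 − 2 = -33.761477
sin φ = h / L = -33.761477 / 236 = -0.14305711
φ = arcsin(-0.14305711) = -8.224787°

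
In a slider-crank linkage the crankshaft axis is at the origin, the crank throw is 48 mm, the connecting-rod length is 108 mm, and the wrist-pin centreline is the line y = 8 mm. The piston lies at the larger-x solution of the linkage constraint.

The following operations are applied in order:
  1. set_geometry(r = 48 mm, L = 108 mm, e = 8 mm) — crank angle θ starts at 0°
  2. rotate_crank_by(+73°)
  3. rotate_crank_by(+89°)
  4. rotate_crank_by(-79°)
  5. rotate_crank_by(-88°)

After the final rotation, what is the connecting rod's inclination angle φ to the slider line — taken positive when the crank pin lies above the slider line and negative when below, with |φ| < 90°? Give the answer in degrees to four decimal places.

-6.4773

set_geometry: r = 48 mm, L = 108 mm, e = 8 mm; θ ← 0°
rotate_crank_by(+73°): θ ← 0° +73° = 73°
rotate_crank_by(+89°): θ ← 73° +89° = 162°
rotate_crank_by(-79°): θ ← 162° -79° = 83°
rotate_crank_by(-88°): θ ← 83° -88° = -5°
crank pin P = (r cos θ, r sin θ) = (47.817346, -4.183476)
h = r sin θ − e = -4.183476 − 8 = -12.183476
sin φ = h / L = -12.183476 / 108 = -0.11280996
φ = arcsin(-0.11280996) = -6.477323°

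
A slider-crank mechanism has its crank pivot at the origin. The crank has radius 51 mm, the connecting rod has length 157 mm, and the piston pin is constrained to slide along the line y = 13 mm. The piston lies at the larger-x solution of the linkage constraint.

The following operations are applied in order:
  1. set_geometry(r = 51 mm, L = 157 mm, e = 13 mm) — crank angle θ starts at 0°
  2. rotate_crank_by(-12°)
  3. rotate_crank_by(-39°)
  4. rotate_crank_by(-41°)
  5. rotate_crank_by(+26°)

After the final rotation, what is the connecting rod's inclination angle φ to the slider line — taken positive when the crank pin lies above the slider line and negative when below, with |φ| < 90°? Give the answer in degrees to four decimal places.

set_geometry: r = 51 mm, L = 157 mm, e = 13 mm; θ ← 0°
rotate_crank_by(-12°): θ ← 0° -12° = -12°
rotate_crank_by(-39°): θ ← -12° -39° = -51°
rotate_crank_by(-41°): θ ← -51° -41° = -92°
rotate_crank_by(+26°): θ ← -92° +26° = -66°
crank pin P = (r cos θ, r sin θ) = (20.743569, -46.590818)
h = r sin θ − e = -46.590818 − 13 = -59.590818
sin φ = h / L = -59.590818 / 157 = -0.37955935
φ = arcsin(-0.37955935) = -22.306391°

-22.3064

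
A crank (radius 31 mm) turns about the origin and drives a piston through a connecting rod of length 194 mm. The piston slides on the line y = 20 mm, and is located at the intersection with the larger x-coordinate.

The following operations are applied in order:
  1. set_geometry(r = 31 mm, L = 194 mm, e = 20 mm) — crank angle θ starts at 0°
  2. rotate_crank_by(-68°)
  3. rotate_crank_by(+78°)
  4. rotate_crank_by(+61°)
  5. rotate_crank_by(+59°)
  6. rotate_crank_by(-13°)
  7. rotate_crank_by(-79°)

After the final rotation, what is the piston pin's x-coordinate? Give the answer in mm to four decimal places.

set_geometry: r = 31 mm, L = 194 mm, e = 20 mm; θ ← 0°
rotate_crank_by(-68°): θ ← 0° -68° = -68°
rotate_crank_by(+78°): θ ← -68° +78° = 10°
rotate_crank_by(+61°): θ ← 10° +61° = 71°
rotate_crank_by(+59°): θ ← 71° +59° = 130°
rotate_crank_by(-13°): θ ← 130° -13° = 117°
rotate_crank_by(-79°): θ ← 117° -79° = 38°
crank pin P = (r cos θ, r sin θ) = (24.428333, 19.085506)
h = r sin θ − e = 19.085506 − 20 = -0.914494
x = r cos θ + √(L² − h²) = 24.428333 + √(37636.0 − 0.8363) = 24.428333 + 193.997845 = 218.426178

218.4262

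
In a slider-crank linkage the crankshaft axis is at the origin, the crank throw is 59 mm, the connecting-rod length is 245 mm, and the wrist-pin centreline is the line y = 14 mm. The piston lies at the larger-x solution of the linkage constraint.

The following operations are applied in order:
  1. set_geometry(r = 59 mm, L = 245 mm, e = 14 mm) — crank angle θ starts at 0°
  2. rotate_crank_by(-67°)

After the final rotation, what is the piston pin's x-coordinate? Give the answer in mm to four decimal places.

258.3376

set_geometry: r = 59 mm, L = 245 mm, e = 14 mm; θ ← 0°
rotate_crank_by(-67°): θ ← 0° -67° = -67°
crank pin P = (r cos θ, r sin θ) = (23.053137, -54.309786)
h = r sin θ − e = -54.309786 − 14 = -68.309786
x = r cos θ + √(L² − h²) = 23.053137 + √(60025.0 − 4666.2269) = 23.053137 + 235.284451 = 258.337588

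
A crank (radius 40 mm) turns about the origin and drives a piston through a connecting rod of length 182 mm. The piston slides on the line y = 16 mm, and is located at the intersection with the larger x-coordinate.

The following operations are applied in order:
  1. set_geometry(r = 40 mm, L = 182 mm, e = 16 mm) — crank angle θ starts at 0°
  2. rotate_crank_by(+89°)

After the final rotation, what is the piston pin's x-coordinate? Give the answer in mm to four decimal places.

set_geometry: r = 40 mm, L = 182 mm, e = 16 mm; θ ← 0°
rotate_crank_by(+89°): θ ← 0° +89° = 89°
crank pin P = (r cos θ, r sin θ) = (0.698096, 39.993908)
h = r sin θ − e = 39.993908 − 16 = 23.993908
x = r cos θ + √(L² − h²) = 0.698096 + √(33124.0 − 575.7076) = 0.698096 + 180.411453 = 181.109549

181.1095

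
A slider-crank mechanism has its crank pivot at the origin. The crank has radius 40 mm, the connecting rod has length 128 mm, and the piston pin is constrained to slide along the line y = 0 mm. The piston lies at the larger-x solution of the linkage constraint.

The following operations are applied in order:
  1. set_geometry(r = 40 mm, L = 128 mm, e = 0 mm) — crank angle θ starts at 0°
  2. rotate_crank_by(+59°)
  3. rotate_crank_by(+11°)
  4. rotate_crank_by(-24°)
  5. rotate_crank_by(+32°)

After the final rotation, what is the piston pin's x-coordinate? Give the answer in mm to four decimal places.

set_geometry: r = 40 mm, L = 128 mm, e = 0 mm; θ ← 0°
rotate_crank_by(+59°): θ ← 0° +59° = 59°
rotate_crank_by(+11°): θ ← 59° +11° = 70°
rotate_crank_by(-24°): θ ← 70° -24° = 46°
rotate_crank_by(+32°): θ ← 46° +32° = 78°
crank pin P = (r cos θ, r sin θ) = (8.316468, 39.125904)
h = r sin θ − e = 39.125904 − 0 = 39.125904
x = r cos θ + √(L² − h²) = 8.316468 + √(16384.0 − 1530.8364) = 8.316468 + 121.873556 = 130.190024

130.1900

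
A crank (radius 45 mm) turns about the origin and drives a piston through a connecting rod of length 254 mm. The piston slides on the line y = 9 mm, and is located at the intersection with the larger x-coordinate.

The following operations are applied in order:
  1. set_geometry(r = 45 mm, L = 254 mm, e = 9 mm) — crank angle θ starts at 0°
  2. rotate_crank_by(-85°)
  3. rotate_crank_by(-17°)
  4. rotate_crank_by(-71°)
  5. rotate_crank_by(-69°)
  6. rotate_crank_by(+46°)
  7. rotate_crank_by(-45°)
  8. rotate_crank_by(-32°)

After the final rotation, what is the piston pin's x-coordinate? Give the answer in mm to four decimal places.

253.7998

set_geometry: r = 45 mm, L = 254 mm, e = 9 mm; θ ← 0°
rotate_crank_by(-85°): θ ← 0° -85° = -85°
rotate_crank_by(-17°): θ ← -85° -17° = -102°
rotate_crank_by(-71°): θ ← -102° -71° = -173°
rotate_crank_by(-69°): θ ← -173° -69° = -242°
rotate_crank_by(+46°): θ ← -242° +46° = -196°
rotate_crank_by(-45°): θ ← -196° -45° = -241°
rotate_crank_by(-32°): θ ← -241° -32° = -273°
crank pin P = (r cos θ, r sin θ) = (2.355118, 44.938329)
h = r sin θ − e = 44.938329 − 9 = 35.938329
x = r cos θ + √(L² − h²) = 2.355118 + √(64516.0 − 1291.5635) = 2.355118 + 251.444699 = 253.799817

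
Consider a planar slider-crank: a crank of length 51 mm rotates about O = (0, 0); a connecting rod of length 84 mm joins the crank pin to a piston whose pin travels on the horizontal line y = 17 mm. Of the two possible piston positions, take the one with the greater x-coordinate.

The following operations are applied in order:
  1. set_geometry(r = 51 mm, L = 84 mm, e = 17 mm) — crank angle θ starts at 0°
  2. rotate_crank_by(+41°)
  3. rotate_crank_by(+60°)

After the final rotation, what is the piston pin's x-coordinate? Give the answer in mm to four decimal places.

set_geometry: r = 51 mm, L = 84 mm, e = 17 mm; θ ← 0°
rotate_crank_by(+41°): θ ← 0° +41° = 41°
rotate_crank_by(+60°): θ ← 41° +60° = 101°
crank pin P = (r cos θ, r sin θ) = (-9.731259, 50.062986)
h = r sin θ − e = 50.062986 − 17 = 33.062986
x = r cos θ + √(L² − h²) = -9.731259 + √(7056.0 − 1093.1611) = -9.731259 + 77.219421 = 67.488162

67.4882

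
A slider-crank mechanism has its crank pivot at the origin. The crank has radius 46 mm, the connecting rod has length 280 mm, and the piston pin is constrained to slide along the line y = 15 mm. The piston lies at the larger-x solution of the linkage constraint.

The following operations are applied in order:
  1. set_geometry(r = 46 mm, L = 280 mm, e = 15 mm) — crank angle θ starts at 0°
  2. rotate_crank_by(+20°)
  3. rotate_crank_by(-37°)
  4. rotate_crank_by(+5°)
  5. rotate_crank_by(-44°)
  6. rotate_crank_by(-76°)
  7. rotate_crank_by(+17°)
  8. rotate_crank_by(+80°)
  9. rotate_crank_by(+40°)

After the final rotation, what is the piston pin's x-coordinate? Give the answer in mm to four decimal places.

set_geometry: r = 46 mm, L = 280 mm, e = 15 mm; θ ← 0°
rotate_crank_by(+20°): θ ← 0° +20° = 20°
rotate_crank_by(-37°): θ ← 20° -37° = -17°
rotate_crank_by(+5°): θ ← -17° +5° = -12°
rotate_crank_by(-44°): θ ← -12° -44° = -56°
rotate_crank_by(-76°): θ ← -56° -76° = -132°
rotate_crank_by(+17°): θ ← -132° +17° = -115°
rotate_crank_by(+80°): θ ← -115° +80° = -35°
rotate_crank_by(+40°): θ ← -35° +40° = 5°
crank pin P = (r cos θ, r sin θ) = (45.824956, 4.009164)
h = r sin θ − e = 4.009164 − 15 = -10.990836
x = r cos θ + √(L² − h²) = 45.824956 + √(78400.0 − 120.7985) = 45.824956 + 279.784205 = 325.609161

325.6092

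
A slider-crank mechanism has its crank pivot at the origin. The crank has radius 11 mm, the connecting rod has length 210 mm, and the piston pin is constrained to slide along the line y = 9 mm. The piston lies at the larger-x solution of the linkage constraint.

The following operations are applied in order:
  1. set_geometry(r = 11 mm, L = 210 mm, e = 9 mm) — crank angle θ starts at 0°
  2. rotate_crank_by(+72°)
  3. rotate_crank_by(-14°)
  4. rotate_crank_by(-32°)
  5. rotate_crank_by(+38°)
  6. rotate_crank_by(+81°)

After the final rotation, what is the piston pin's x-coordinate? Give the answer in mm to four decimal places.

set_geometry: r = 11 mm, L = 210 mm, e = 9 mm; θ ← 0°
rotate_crank_by(+72°): θ ← 0° +72° = 72°
rotate_crank_by(-14°): θ ← 72° -14° = 58°
rotate_crank_by(-32°): θ ← 58° -32° = 26°
rotate_crank_by(+38°): θ ← 26° +38° = 64°
rotate_crank_by(+81°): θ ← 64° +81° = 145°
crank pin P = (r cos θ, r sin θ) = (-9.010672, 6.309341)
h = r sin θ − e = 6.309341 − 9 = -2.690659
x = r cos θ + √(L² − h²) = -9.010672 + √(44100.0 − 7.2396) = -9.010672 + 209.982762 = 200.972090

200.9721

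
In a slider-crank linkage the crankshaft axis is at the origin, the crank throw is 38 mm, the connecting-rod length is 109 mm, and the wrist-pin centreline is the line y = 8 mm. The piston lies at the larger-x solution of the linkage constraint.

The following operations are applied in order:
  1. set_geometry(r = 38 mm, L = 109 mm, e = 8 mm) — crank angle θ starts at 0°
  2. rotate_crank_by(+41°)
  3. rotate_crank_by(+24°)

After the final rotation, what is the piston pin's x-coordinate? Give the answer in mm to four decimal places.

set_geometry: r = 38 mm, L = 109 mm, e = 8 mm; θ ← 0°
rotate_crank_by(+41°): θ ← 0° +41° = 41°
rotate_crank_by(+24°): θ ← 41° +24° = 65°
crank pin P = (r cos θ, r sin θ) = (16.059494, 34.439696)
h = r sin θ − e = 34.439696 − 8 = 26.439696
x = r cos θ + √(L² − h²) = 16.059494 + √(11881.0 − 699.0575) = 16.059494 + 105.744704 = 121.804198

121.8042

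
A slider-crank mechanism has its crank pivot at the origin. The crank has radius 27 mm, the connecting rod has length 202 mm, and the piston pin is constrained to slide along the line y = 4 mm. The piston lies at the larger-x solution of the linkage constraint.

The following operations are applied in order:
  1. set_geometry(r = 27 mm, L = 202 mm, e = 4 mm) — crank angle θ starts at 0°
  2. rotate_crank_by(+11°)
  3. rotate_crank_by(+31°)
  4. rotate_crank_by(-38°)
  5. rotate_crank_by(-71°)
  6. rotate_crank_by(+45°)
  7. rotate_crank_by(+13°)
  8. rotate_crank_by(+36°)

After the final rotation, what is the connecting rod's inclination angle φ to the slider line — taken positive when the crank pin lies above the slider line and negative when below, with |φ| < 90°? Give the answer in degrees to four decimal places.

set_geometry: r = 27 mm, L = 202 mm, e = 4 mm; θ ← 0°
rotate_crank_by(+11°): θ ← 0° +11° = 11°
rotate_crank_by(+31°): θ ← 11° +31° = 42°
rotate_crank_by(-38°): θ ← 42° -38° = 4°
rotate_crank_by(-71°): θ ← 4° -71° = -67°
rotate_crank_by(+45°): θ ← -67° +45° = -22°
rotate_crank_by(+13°): θ ← -22° +13° = -9°
rotate_crank_by(+36°): θ ← -9° +36° = 27°
crank pin P = (r cos θ, r sin θ) = (24.057176, 12.257743)
h = r sin θ − e = 12.257743 − 4 = 8.257743
sin φ = h / L = 8.257743 / 202 = 0.04087992
φ = arcsin(0.04087992) = 2.342900°

2.3429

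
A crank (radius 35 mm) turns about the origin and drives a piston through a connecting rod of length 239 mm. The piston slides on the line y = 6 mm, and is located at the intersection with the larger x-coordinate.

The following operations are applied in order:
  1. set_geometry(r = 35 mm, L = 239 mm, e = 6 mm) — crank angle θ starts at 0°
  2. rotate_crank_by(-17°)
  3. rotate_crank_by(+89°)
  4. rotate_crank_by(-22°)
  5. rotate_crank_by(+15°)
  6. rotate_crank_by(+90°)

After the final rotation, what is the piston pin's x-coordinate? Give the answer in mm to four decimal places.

207.1175

set_geometry: r = 35 mm, L = 239 mm, e = 6 mm; θ ← 0°
rotate_crank_by(-17°): θ ← 0° -17° = -17°
rotate_crank_by(+89°): θ ← -17° +89° = 72°
rotate_crank_by(-22°): θ ← 72° -22° = 50°
rotate_crank_by(+15°): θ ← 50° +15° = 65°
rotate_crank_by(+90°): θ ← 65° +90° = 155°
crank pin P = (r cos θ, r sin θ) = (-31.720773, 14.791639)
h = r sin θ − e = 14.791639 − 6 = 8.791639
x = r cos θ + √(L² − h²) = -31.720773 + √(57121.0 − 77.2929) = -31.720773 + 238.838245 = 207.117472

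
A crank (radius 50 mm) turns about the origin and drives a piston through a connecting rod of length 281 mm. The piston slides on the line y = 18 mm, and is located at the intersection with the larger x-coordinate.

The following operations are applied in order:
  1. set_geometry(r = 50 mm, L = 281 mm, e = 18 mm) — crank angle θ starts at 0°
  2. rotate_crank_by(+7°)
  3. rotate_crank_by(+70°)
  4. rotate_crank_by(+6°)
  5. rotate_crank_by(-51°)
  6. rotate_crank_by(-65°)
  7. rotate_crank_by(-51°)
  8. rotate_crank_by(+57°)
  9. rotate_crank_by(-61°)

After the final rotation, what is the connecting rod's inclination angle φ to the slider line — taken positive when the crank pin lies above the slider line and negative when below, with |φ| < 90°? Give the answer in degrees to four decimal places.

-13.9978

set_geometry: r = 50 mm, L = 281 mm, e = 18 mm; θ ← 0°
rotate_crank_by(+7°): θ ← 0° +7° = 7°
rotate_crank_by(+70°): θ ← 7° +70° = 77°
rotate_crank_by(+6°): θ ← 77° +6° = 83°
rotate_crank_by(-51°): θ ← 83° -51° = 32°
rotate_crank_by(-65°): θ ← 32° -65° = -33°
rotate_crank_by(-51°): θ ← -33° -51° = -84°
rotate_crank_by(+57°): θ ← -84° +57° = -27°
rotate_crank_by(-61°): θ ← -27° -61° = -88°
crank pin P = (r cos θ, r sin θ) = (1.744975, -49.969541)
h = r sin θ − e = -49.969541 − 18 = -67.969541
sin φ = h / L = -67.969541 / 281 = -0.24188449
φ = arcsin(-0.24188449) = -13.997791°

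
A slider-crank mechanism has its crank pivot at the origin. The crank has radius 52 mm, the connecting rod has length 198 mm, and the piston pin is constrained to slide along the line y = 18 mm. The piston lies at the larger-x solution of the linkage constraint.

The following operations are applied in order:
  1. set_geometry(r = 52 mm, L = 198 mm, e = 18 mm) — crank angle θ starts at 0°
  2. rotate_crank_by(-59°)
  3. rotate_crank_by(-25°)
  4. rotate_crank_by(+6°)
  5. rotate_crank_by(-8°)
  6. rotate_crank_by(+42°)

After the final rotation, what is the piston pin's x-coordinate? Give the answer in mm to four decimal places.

set_geometry: r = 52 mm, L = 198 mm, e = 18 mm; θ ← 0°
rotate_crank_by(-59°): θ ← 0° -59° = -59°
rotate_crank_by(-25°): θ ← -59° -25° = -84°
rotate_crank_by(+6°): θ ← -84° +6° = -78°
rotate_crank_by(-8°): θ ← -78° -8° = -86°
rotate_crank_by(+42°): θ ← -86° +42° = -44°
crank pin P = (r cos θ, r sin θ) = (37.405670, -36.122235)
h = r sin θ − e = -36.122235 − 18 = -54.122235
x = r cos θ + √(L² − h²) = 37.405670 + √(39204.0 − 2929.2163) = 37.405670 + 190.459402 = 227.865071

227.8651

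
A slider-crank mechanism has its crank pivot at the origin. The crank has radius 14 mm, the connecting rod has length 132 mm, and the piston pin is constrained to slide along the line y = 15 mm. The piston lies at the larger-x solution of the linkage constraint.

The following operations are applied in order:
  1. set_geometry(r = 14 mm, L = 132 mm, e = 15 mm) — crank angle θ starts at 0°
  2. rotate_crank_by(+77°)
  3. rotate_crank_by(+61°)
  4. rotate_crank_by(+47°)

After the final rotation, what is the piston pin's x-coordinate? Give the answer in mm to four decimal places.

117.0529

set_geometry: r = 14 mm, L = 132 mm, e = 15 mm; θ ← 0°
rotate_crank_by(+77°): θ ← 0° +77° = 77°
rotate_crank_by(+61°): θ ← 77° +61° = 138°
rotate_crank_by(+47°): θ ← 138° +47° = 185°
crank pin P = (r cos θ, r sin θ) = (-13.946726, -1.220180)
h = r sin θ − e = -1.220180 − 15 = -16.220180
x = r cos θ + √(L² − h²) = -13.946726 + √(17424.0 − 263.0943) = -13.946726 + 130.999640 = 117.052914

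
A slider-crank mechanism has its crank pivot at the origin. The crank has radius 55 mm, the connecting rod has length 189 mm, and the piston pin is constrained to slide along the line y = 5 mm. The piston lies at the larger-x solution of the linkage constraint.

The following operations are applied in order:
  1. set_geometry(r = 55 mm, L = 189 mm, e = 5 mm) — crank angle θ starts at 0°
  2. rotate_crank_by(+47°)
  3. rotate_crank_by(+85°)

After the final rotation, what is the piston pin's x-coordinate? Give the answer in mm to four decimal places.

148.7622

set_geometry: r = 55 mm, L = 189 mm, e = 5 mm; θ ← 0°
rotate_crank_by(+47°): θ ← 0° +47° = 47°
rotate_crank_by(+85°): θ ← 47° +85° = 132°
crank pin P = (r cos θ, r sin θ) = (-36.802183, 40.872965)
h = r sin θ − e = 40.872965 − 5 = 35.872965
x = r cos θ + √(L² − h²) = -36.802183 + √(35721.0 − 1286.8696) = -36.802183 + 185.564356 = 148.762173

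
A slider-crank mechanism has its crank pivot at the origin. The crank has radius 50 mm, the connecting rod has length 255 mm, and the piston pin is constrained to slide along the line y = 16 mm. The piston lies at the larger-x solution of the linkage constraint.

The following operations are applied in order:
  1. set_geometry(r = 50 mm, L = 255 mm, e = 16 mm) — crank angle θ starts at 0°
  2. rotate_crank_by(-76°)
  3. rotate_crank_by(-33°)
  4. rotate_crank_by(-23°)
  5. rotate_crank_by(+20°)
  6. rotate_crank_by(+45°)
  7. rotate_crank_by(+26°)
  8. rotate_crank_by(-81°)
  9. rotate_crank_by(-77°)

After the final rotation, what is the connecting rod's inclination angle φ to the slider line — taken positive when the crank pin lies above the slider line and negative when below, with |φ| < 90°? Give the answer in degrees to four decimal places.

set_geometry: r = 50 mm, L = 255 mm, e = 16 mm; θ ← 0°
rotate_crank_by(-76°): θ ← 0° -76° = -76°
rotate_crank_by(-33°): θ ← -76° -33° = -109°
rotate_crank_by(-23°): θ ← -109° -23° = -132°
rotate_crank_by(+20°): θ ← -132° +20° = -112°
rotate_crank_by(+45°): θ ← -112° +45° = -67°
rotate_crank_by(+26°): θ ← -67° +26° = -41°
rotate_crank_by(-81°): θ ← -41° -81° = -122°
rotate_crank_by(-77°): θ ← -122° -77° = -199°
crank pin P = (r cos θ, r sin θ) = (-47.275929, 16.278408)
h = r sin θ − e = 16.278408 − 16 = 0.278408
sin φ = h / L = 0.278408 / 255 = 0.00109179
φ = arcsin(0.00109179) = 0.062555°

0.0626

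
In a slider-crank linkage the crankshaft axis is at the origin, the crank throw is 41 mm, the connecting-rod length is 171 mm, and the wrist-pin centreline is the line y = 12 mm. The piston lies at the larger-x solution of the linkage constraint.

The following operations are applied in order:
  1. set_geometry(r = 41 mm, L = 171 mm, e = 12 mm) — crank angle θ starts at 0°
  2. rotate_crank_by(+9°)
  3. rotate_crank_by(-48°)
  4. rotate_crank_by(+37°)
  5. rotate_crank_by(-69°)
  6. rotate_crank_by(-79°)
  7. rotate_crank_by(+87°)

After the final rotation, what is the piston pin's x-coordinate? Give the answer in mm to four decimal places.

set_geometry: r = 41 mm, L = 171 mm, e = 12 mm; θ ← 0°
rotate_crank_by(+9°): θ ← 0° +9° = 9°
rotate_crank_by(-48°): θ ← 9° -48° = -39°
rotate_crank_by(+37°): θ ← -39° +37° = -2°
rotate_crank_by(-69°): θ ← -2° -69° = -71°
rotate_crank_by(-79°): θ ← -71° -79° = -150°
rotate_crank_by(+87°): θ ← -150° +87° = -63°
crank pin P = (r cos θ, r sin θ) = (18.613610, -36.531267)
h = r sin θ − e = -36.531267 − 12 = -48.531267
x = r cos θ + √(L² − h²) = 18.613610 + √(29241.0 − 2355.2839) = 18.613610 + 163.968644 = 182.582254

182.5823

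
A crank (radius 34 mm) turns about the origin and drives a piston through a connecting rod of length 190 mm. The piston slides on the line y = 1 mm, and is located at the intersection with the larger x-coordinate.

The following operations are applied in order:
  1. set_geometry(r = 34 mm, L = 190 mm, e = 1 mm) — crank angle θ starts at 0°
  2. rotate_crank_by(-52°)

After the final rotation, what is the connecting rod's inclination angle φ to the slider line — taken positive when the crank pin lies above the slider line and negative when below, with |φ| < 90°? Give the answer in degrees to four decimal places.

set_geometry: r = 34 mm, L = 190 mm, e = 1 mm; θ ← 0°
rotate_crank_by(-52°): θ ← 0° -52° = -52°
crank pin P = (r cos θ, r sin θ) = (20.932490, -26.792366)
h = r sin θ − e = -26.792366 − 1 = -27.792366
sin φ = h / L = -27.792366 / 190 = -0.14627561
φ = arcsin(-0.14627561) = -8.411154°

-8.4112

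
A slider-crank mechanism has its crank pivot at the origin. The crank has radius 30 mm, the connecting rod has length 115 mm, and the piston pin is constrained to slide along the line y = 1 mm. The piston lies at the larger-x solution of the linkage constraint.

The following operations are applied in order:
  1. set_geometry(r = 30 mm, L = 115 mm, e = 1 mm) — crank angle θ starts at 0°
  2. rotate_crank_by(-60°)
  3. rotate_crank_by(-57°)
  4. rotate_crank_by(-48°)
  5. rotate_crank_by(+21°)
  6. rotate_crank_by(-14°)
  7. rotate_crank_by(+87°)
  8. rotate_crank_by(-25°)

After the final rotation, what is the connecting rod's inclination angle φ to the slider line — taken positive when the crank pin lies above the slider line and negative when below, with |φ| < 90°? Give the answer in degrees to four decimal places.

-15.5534

set_geometry: r = 30 mm, L = 115 mm, e = 1 mm; θ ← 0°
rotate_crank_by(-60°): θ ← 0° -60° = -60°
rotate_crank_by(-57°): θ ← -60° -57° = -117°
rotate_crank_by(-48°): θ ← -117° -48° = -165°
rotate_crank_by(+21°): θ ← -165° +21° = -144°
rotate_crank_by(-14°): θ ← -144° -14° = -158°
rotate_crank_by(+87°): θ ← -158° +87° = -71°
rotate_crank_by(-25°): θ ← -71° -25° = -96°
crank pin P = (r cos θ, r sin θ) = (-3.135854, -29.835657)
h = r sin θ − e = -29.835657 − 1 = -30.835657
sin φ = h / L = -30.835657 / 115 = -0.26813615
φ = arcsin(-0.26813615) = -15.553387°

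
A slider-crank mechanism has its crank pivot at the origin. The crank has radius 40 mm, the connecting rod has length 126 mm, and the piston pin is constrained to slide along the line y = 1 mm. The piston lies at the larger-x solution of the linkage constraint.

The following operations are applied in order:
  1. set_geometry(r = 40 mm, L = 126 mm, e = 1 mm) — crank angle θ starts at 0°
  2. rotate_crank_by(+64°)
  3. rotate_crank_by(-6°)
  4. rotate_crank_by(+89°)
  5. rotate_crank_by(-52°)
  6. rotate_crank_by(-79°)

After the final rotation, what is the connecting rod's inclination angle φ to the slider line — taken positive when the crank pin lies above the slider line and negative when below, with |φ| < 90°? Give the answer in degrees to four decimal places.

4.5637

set_geometry: r = 40 mm, L = 126 mm, e = 1 mm; θ ← 0°
rotate_crank_by(+64°): θ ← 0° +64° = 64°
rotate_crank_by(-6°): θ ← 64° -6° = 58°
rotate_crank_by(+89°): θ ← 58° +89° = 147°
rotate_crank_by(-52°): θ ← 147° -52° = 95°
rotate_crank_by(-79°): θ ← 95° -79° = 16°
crank pin P = (r cos θ, r sin θ) = (38.450468, 11.025494)
h = r sin θ − e = 11.025494 − 1 = 10.025494
sin φ = h / L = 10.025494 / 126 = 0.07956741
φ = arcsin(0.07956741) = 4.563701°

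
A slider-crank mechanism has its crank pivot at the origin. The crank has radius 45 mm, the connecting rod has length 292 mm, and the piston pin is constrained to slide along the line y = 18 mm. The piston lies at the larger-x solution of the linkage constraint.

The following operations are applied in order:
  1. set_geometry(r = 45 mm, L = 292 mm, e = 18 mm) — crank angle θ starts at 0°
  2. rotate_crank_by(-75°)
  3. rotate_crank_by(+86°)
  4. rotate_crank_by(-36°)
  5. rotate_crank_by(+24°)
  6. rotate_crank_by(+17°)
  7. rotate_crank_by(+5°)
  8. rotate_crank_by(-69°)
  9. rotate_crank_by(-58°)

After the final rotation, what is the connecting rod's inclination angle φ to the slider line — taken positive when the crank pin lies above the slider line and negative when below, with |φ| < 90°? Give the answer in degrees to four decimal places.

-12.1097

set_geometry: r = 45 mm, L = 292 mm, e = 18 mm; θ ← 0°
rotate_crank_by(-75°): θ ← 0° -75° = -75°
rotate_crank_by(+86°): θ ← -75° +86° = 11°
rotate_crank_by(-36°): θ ← 11° -36° = -25°
rotate_crank_by(+24°): θ ← -25° +24° = -1°
rotate_crank_by(+17°): θ ← -1° +17° = 16°
rotate_crank_by(+5°): θ ← 16° +5° = 21°
rotate_crank_by(-69°): θ ← 21° -69° = -48°
rotate_crank_by(-58°): θ ← -48° -58° = -106°
crank pin P = (r cos θ, r sin θ) = (-12.403681, -43.256776)
h = r sin θ − e = -43.256776 − 18 = -61.256776
sin φ = h / L = -61.256776 / 292 = -0.20978348
φ = arcsin(-0.20978348) = -12.109664°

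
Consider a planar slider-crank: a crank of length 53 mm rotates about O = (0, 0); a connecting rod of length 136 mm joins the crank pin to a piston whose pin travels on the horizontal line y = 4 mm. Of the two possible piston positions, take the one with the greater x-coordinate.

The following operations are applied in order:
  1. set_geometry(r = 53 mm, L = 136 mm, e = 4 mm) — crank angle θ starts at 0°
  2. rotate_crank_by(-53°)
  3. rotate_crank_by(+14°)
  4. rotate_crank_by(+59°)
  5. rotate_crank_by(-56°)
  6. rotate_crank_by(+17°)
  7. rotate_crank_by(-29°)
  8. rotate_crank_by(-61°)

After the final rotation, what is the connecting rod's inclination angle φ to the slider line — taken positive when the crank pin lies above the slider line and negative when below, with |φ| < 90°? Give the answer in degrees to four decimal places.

-23.4461

set_geometry: r = 53 mm, L = 136 mm, e = 4 mm; θ ← 0°
rotate_crank_by(-53°): θ ← 0° -53° = -53°
rotate_crank_by(+14°): θ ← -53° +14° = -39°
rotate_crank_by(+59°): θ ← -39° +59° = 20°
rotate_crank_by(-56°): θ ← 20° -56° = -36°
rotate_crank_by(+17°): θ ← -36° +17° = -19°
rotate_crank_by(-29°): θ ← -19° -29° = -48°
rotate_crank_by(-61°): θ ← -48° -61° = -109°
crank pin P = (r cos θ, r sin θ) = (-17.255112, -50.112485)
h = r sin θ − e = -50.112485 − 4 = -54.112485
sin φ = h / L = -54.112485 / 136 = -0.39788592
φ = arcsin(-0.39788592) = -23.446083°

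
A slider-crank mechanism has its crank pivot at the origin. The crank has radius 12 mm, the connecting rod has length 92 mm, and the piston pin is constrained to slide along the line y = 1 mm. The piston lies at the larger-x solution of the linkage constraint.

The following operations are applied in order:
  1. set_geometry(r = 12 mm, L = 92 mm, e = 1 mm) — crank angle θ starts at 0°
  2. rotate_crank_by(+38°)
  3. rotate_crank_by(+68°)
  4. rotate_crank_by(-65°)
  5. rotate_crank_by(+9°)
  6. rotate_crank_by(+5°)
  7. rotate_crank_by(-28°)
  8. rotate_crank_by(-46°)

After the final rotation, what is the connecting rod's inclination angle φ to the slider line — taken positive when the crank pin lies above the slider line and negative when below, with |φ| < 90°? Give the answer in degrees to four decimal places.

set_geometry: r = 12 mm, L = 92 mm, e = 1 mm; θ ← 0°
rotate_crank_by(+38°): θ ← 0° +38° = 38°
rotate_crank_by(+68°): θ ← 38° +68° = 106°
rotate_crank_by(-65°): θ ← 106° -65° = 41°
rotate_crank_by(+9°): θ ← 41° +9° = 50°
rotate_crank_by(+5°): θ ← 50° +5° = 55°
rotate_crank_by(-28°): θ ← 55° -28° = 27°
rotate_crank_by(-46°): θ ← 27° -46° = -19°
crank pin P = (r cos θ, r sin θ) = (11.346223, -3.906818)
h = r sin θ − e = -3.906818 − 1 = -4.906818
sin φ = h / L = -4.906818 / 92 = -0.05333498
φ = arcsin(-0.05333498) = -3.057320°

-3.0573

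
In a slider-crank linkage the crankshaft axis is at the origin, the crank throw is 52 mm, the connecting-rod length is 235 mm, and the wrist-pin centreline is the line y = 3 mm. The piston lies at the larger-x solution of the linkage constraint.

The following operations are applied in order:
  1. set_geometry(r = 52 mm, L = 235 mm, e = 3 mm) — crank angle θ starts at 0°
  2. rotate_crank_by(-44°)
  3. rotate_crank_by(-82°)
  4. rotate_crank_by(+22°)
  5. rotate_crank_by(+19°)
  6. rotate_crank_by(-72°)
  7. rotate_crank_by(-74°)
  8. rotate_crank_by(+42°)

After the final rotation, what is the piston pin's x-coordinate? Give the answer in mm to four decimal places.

183.5841

set_geometry: r = 52 mm, L = 235 mm, e = 3 mm; θ ← 0°
rotate_crank_by(-44°): θ ← 0° -44° = -44°
rotate_crank_by(-82°): θ ← -44° -82° = -126°
rotate_crank_by(+22°): θ ← -126° +22° = -104°
rotate_crank_by(+19°): θ ← -104° +19° = -85°
rotate_crank_by(-72°): θ ← -85° -72° = -157°
rotate_crank_by(-74°): θ ← -157° -74° = -231°
rotate_crank_by(+42°): θ ← -231° +42° = -189°
crank pin P = (r cos θ, r sin θ) = (-51.359794, 8.134592)
h = r sin θ − e = 8.134592 − 3 = 5.134592
x = r cos θ + √(L² − h²) = -51.359794 + √(55225.0 − 26.3640) = -51.359794 + 234.943900 = 183.584106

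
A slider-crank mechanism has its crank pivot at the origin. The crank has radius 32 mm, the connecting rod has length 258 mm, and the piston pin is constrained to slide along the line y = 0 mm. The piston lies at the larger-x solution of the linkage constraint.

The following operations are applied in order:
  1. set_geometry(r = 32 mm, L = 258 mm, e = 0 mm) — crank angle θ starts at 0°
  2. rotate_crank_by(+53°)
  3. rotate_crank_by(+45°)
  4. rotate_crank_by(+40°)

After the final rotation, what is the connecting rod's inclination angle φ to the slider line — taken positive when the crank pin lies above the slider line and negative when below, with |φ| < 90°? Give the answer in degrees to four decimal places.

set_geometry: r = 32 mm, L = 258 mm, e = 0 mm; θ ← 0°
rotate_crank_by(+53°): θ ← 0° +53° = 53°
rotate_crank_by(+45°): θ ← 53° +45° = 98°
rotate_crank_by(+40°): θ ← 98° +40° = 138°
crank pin P = (r cos θ, r sin θ) = (-23.780634, 21.412179)
h = r sin θ − e = 21.412179 − 0 = 21.412179
sin φ = h / L = 21.412179 / 258 = 0.08299294
φ = arcsin(0.08299294) = 4.760621°

4.7606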